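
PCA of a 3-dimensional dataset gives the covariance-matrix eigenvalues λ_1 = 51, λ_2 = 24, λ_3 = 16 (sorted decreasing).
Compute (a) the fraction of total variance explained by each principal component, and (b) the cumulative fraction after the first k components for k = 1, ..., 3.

Step 1 — total variance = trace(Sigma) = Σ λ_i = 51 + 24 + 16 = 91.

Step 2 — fraction explained by component i = λ_i / Σ λ:
  PC1: 51/91 = 0.5604
  PC2: 24/91 = 0.2637
  PC3: 16/91 = 0.1758

Step 3 — cumulative fraction after k components = (λ_1 + ... + λ_k) / Σ λ:
  k = 1: 51/91 = 0.5604
  k = 2: (51 + 24)/91 = 75/91 = 0.8242
  k = 3: (51 + 24 + 16)/91 = 91/91 = 1

Summary (fraction, with percent):

explained: PC1 0.5604 (56.04%), PC2 0.2637 (26.37%), PC3 0.1758 (17.58%);  cumulative: 0.5604, 0.8242, 1


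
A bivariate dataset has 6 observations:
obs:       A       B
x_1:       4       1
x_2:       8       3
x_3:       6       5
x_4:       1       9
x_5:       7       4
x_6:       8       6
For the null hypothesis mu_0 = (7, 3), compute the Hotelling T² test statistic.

Step 1 — sample mean vector:
  mean(A) = (4 + 8 + 6 + 1 + 7 + 8) / 6 = 34/6 = 5.6667
  mean(B) = (1 + 3 + 5 + 9 + 4 + 6) / 6 = 28/6 = 4.6667
  x̄ = (5.6667, 4.6667),  deviation x̄ - mu_0 = (5.6667, 4.6667) - (7, 3) = (-1.3333, 1.6667).

Step 2 — sample covariance matrix, S[i,j] = (1/(n-1)) · Σ_k (x_{k,i} - mean_i) · (x_{k,j} - mean_j), divisor n-1 = 5:
  S[A,A] = ((-1.6667)·(-1.6667) + (2.3333)·(2.3333) + (0.3333)·(0.3333) + (-4.6667)·(-4.6667) + (1.3333)·(1.3333) + (2.3333)·(2.3333)) / 5 = 37.3333/5 = 7.4667
  S[A,B] = ((-1.6667)·(-3.6667) + (2.3333)·(-1.6667) + (0.3333)·(0.3333) + (-4.6667)·(4.3333) + (1.3333)·(-0.6667) + (2.3333)·(1.3333)) / 5 = -15.6667/5 = -3.1333
  S[B,B] = ((-3.6667)·(-3.6667) + (-1.6667)·(-1.6667) + (0.3333)·(0.3333) + (4.3333)·(4.3333) + (-0.6667)·(-0.6667) + (1.3333)·(1.3333)) / 5 = 37.3333/5 = 7.4667
  S = [[7.4667, -3.1333],
 [-3.1333, 7.4667]].

Step 3 — invert S. det(S) = 7.4667·7.4667 - (-3.1333)² = 45.9333.
  S^{-1} = (1/det) · [[d, -b], [-b, a]] = [[0.1626, 0.0682],
 [0.0682, 0.1626]].

Step 4 — quadratic form (x̄ - mu_0)^T · S^{-1} · (x̄ - mu_0):
  S^{-1} · (x̄ - mu_0) = (-0.103, 0.18),
  (x̄ - mu_0)^T · [...] = (-1.3333)·(-0.103) + (1.6667)·(0.18) = 0.4373.

Step 5 — scale by n: T² = 6 · 0.4373 = 2.6241.

T² ≈ 2.6241


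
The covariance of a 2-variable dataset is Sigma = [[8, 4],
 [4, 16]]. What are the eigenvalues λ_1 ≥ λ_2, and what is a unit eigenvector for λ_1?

Step 1 — characteristic polynomial of 2×2 Sigma:
  det(Sigma - λI) = λ² - trace · λ + det = 0.
  trace = 8 + 16 = 24, det = 8·16 - (4)² = 112.
Step 2 — discriminant:
  Δ = trace² - 4·det = 576 - 448 = 128.
Step 3 — eigenvalues:
  λ = (trace ± √Δ)/2 = (24 ± 11.3137)/2,
  λ_1 = 17.6569,  λ_2 = 6.3431.

Step 4 — unit eigenvector for λ_1: solve (Sigma - λ_1 I)v = 0. First row:
  (8 - 17.6569)·v_x + (4)·v_y = 0, i.e. (-9.6569)·v_x + (4)·v_y = 0,
  so v ∝ (b, λ_1 - a) = (4, 9.6569) = u.
  ||u|| = √((4)² + (9.6569)²) = √(109.2548) ≈ 10.4525,
  v_1 = u/||u|| ≈ (0.3827, 0.9239) (||v_1|| = 1).

λ_1 = 17.6569,  λ_2 = 6.3431;  v_1 ≈ (0.3827, 0.9239)


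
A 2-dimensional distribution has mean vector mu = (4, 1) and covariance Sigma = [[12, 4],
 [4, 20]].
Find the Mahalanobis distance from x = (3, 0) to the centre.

Step 1 — centre the observation: (x - mu) = (-1, -1).

Step 2 — invert Sigma. det(Sigma) = 12·20 - (4)² = 224.
  Sigma^{-1} = (1/det) · [[d, -b], [-b, a]] = [[0.0893, -0.0179],
 [-0.0179, 0.0536]].

Step 3 — form the quadratic (x - mu)^T · Sigma^{-1} · (x - mu):
  Sigma^{-1} · (x - mu) = (-0.0714, -0.0357).
  (x - mu)^T · [Sigma^{-1} · (x - mu)] = (-1)·(-0.0714) + (-1)·(-0.0357) = 0.1071.

Step 4 — take square root: d = √(0.1071) ≈ 0.3273.

d(x, mu) = √(0.1071) ≈ 0.3273


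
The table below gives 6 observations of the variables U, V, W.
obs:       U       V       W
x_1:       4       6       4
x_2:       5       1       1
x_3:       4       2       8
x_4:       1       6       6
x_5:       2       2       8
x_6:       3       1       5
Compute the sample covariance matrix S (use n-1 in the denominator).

Step 1 — column means:
  mean(U) = (4 + 5 + 4 + 1 + 2 + 3) / 6 = 19/6 = 3.1667
  mean(V) = (6 + 1 + 2 + 6 + 2 + 1) / 6 = 18/6 = 3
  mean(W) = (4 + 1 + 8 + 6 + 8 + 5) / 6 = 32/6 = 5.3333

Step 2 — sample covariance S[i,j] = (1/(n-1)) · Σ_k (x_{k,i} - mean_i) · (x_{k,j} - mean_j), with n-1 = 5.
  S[U,U] = ((0.8333)·(0.8333) + (1.8333)·(1.8333) + (0.8333)·(0.8333) + (-2.1667)·(-2.1667) + (-1.1667)·(-1.1667) + (-0.1667)·(-0.1667)) / 5 = 10.8333/5 = 2.1667
  S[U,V] = ((0.8333)·(3) + (1.8333)·(-2) + (0.8333)·(-1) + (-2.1667)·(3) + (-1.1667)·(-1) + (-0.1667)·(-2)) / 5 = -7/5 = -1.4
  S[U,W] = ((0.8333)·(-1.3333) + (1.8333)·(-4.3333) + (0.8333)·(2.6667) + (-2.1667)·(0.6667) + (-1.1667)·(2.6667) + (-0.1667)·(-0.3333)) / 5 = -11.3333/5 = -2.2667
  S[V,V] = ((3)·(3) + (-2)·(-2) + (-1)·(-1) + (3)·(3) + (-1)·(-1) + (-2)·(-2)) / 5 = 28/5 = 5.6
  S[V,W] = ((3)·(-1.3333) + (-2)·(-4.3333) + (-1)·(2.6667) + (3)·(0.6667) + (-1)·(2.6667) + (-2)·(-0.3333)) / 5 = 2/5 = 0.4
  S[W,W] = ((-1.3333)·(-1.3333) + (-4.3333)·(-4.3333) + (2.6667)·(2.6667) + (0.6667)·(0.6667) + (2.6667)·(2.6667) + (-0.3333)·(-0.3333)) / 5 = 35.3333/5 = 7.0667

S is symmetric (S[j,i] = S[i,j]). Assembling:

S = [[2.1667, -1.4, -2.2667],
 [-1.4, 5.6, 0.4],
 [-2.2667, 0.4, 7.0667]]


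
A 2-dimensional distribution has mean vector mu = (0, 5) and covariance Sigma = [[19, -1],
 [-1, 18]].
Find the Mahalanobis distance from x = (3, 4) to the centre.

Step 1 — centre the observation: (x - mu) = (3, -1).

Step 2 — invert Sigma. det(Sigma) = 19·18 - (-1)² = 341.
  Sigma^{-1} = (1/det) · [[d, -b], [-b, a]] = [[0.0528, 0.0029],
 [0.0029, 0.0557]].

Step 3 — form the quadratic (x - mu)^T · Sigma^{-1} · (x - mu):
  Sigma^{-1} · (x - mu) = (0.1554, -0.0469).
  (x - mu)^T · [Sigma^{-1} · (x - mu)] = (3)·(0.1554) + (-1)·(-0.0469) = 0.5132.

Step 4 — take square root: d = √(0.5132) ≈ 0.7164.

d(x, mu) = √(0.5132) ≈ 0.7164


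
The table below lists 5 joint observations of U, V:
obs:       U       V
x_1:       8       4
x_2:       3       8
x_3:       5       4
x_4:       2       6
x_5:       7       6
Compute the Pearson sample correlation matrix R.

Step 1 — column means:
  mean(U) = (8 + 3 + 5 + 2 + 7) / 5 = 25/5 = 5
  mean(V) = (4 + 8 + 4 + 6 + 6) / 5 = 28/5 = 5.6

Step 2 — sample variances and covariances s[i,j] = (1/(n-1)) · Σ_k (x_{k,i} - mean_i) · (x_{k,j} - mean_j), with n-1 = 4:
  s[U,U] = ((3)·(3) + (-2)·(-2) + (0)·(0) + (-3)·(-3) + (2)·(2)) / 4 = 26/4 = 6.5
  s[U,V] = ((3)·(-1.6) + (-2)·(2.4) + (0)·(-1.6) + (-3)·(0.4) + (2)·(0.4)) / 4 = -10/4 = -2.5
  s[V,V] = ((-1.6)·(-1.6) + (2.4)·(2.4) + (-1.6)·(-1.6) + (0.4)·(0.4) + (0.4)·(0.4)) / 4 = 11.2/4 = 2.8
  Sample standard deviations s_i = √(s[i,i]):
  s(U) = √(6.5) = 2.5495
  s(V) = √(2.8) = 1.6733

Step 3 — r_{ij} = s_{ij} / (s_i · s_j):
  r[U,U] = 1 (diagonal).
  r[U,V] = -2.5 / (2.5495 · 1.6733) = -2.5 / 4.2661 = -0.586
  r[V,V] = 1 (diagonal).

R is symmetric with unit diagonal. Assembling:

R = [[1, -0.586],
 [-0.586, 1]]


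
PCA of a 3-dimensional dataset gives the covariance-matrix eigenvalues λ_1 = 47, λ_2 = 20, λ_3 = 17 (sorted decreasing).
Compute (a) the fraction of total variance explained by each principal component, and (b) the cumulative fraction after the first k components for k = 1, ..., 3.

Step 1 — total variance = trace(Sigma) = Σ λ_i = 47 + 20 + 17 = 84.

Step 2 — fraction explained by component i = λ_i / Σ λ:
  PC1: 47/84 = 0.5595
  PC2: 20/84 = 0.2381
  PC3: 17/84 = 0.2024

Step 3 — cumulative fraction after k components = (λ_1 + ... + λ_k) / Σ λ:
  k = 1: 47/84 = 0.5595
  k = 2: (47 + 20)/84 = 67/84 = 0.7976
  k = 3: (47 + 20 + 17)/84 = 84/84 = 1

Summary (fraction, with percent):

explained: PC1 0.5595 (55.95%), PC2 0.2381 (23.81%), PC3 0.2024 (20.24%);  cumulative: 0.5595, 0.7976, 1


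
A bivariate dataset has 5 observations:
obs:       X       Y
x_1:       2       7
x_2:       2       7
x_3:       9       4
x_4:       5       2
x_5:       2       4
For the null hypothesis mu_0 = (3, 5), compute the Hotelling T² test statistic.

Step 1 — sample mean vector:
  mean(X) = (2 + 2 + 9 + 5 + 2) / 5 = 20/5 = 4
  mean(Y) = (7 + 7 + 4 + 2 + 4) / 5 = 24/5 = 4.8
  x̄ = (4, 4.8),  deviation x̄ - mu_0 = (4, 4.8) - (3, 5) = (1, -0.2).

Step 2 — sample covariance matrix, S[i,j] = (1/(n-1)) · Σ_k (x_{k,i} - mean_i) · (x_{k,j} - mean_j), divisor n-1 = 4:
  S[X,X] = ((-2)·(-2) + (-2)·(-2) + (5)·(5) + (1)·(1) + (-2)·(-2)) / 4 = 38/4 = 9.5
  S[X,Y] = ((-2)·(2.2) + (-2)·(2.2) + (5)·(-0.8) + (1)·(-2.8) + (-2)·(-0.8)) / 4 = -14/4 = -3.5
  S[Y,Y] = ((2.2)·(2.2) + (2.2)·(2.2) + (-0.8)·(-0.8) + (-2.8)·(-2.8) + (-0.8)·(-0.8)) / 4 = 18.8/4 = 4.7
  S = [[9.5, -3.5],
 [-3.5, 4.7]].

Step 3 — invert S. det(S) = 9.5·4.7 - (-3.5)² = 32.4.
  S^{-1} = (1/det) · [[d, -b], [-b, a]] = [[0.1451, 0.108],
 [0.108, 0.2932]].

Step 4 — quadratic form (x̄ - mu_0)^T · S^{-1} · (x̄ - mu_0):
  S^{-1} · (x̄ - mu_0) = (0.1235, 0.0494),
  (x̄ - mu_0)^T · [...] = (1)·(0.1235) + (-0.2)·(0.0494) = 0.1136.

Step 5 — scale by n: T² = 5 · 0.1136 = 0.5679.

T² ≈ 0.5679


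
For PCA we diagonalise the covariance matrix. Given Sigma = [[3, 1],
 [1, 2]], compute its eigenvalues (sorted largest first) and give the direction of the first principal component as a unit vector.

Step 1 — characteristic polynomial of 2×2 Sigma:
  det(Sigma - λI) = λ² - trace · λ + det = 0.
  trace = 3 + 2 = 5, det = 3·2 - (1)² = 5.
Step 2 — discriminant:
  Δ = trace² - 4·det = 25 - 20 = 5.
Step 3 — eigenvalues:
  λ = (trace ± √Δ)/2 = (5 ± 2.2361)/2,
  λ_1 = 3.618,  λ_2 = 1.382.

Step 4 — unit eigenvector for λ_1: solve (Sigma - λ_1 I)v = 0. First row:
  (3 - 3.618)·v_x + (1)·v_y = 0, i.e. (-0.618)·v_x + (1)·v_y = 0,
  so v ∝ (b, λ_1 - a) = (1, 0.618) = u.
  ||u|| = √((1)² + (0.618)²) = √(1.382) ≈ 1.1756,
  v_1 = u/||u|| ≈ (0.8507, 0.5257) (||v_1|| = 1).

λ_1 = 3.618,  λ_2 = 1.382;  v_1 ≈ (0.8507, 0.5257)


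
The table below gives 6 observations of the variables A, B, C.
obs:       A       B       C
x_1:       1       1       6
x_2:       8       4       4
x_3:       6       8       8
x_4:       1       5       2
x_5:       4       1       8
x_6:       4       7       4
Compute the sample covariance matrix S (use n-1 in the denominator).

Step 1 — column means:
  mean(A) = (1 + 8 + 6 + 1 + 4 + 4) / 6 = 24/6 = 4
  mean(B) = (1 + 4 + 8 + 5 + 1 + 7) / 6 = 26/6 = 4.3333
  mean(C) = (6 + 4 + 8 + 2 + 8 + 4) / 6 = 32/6 = 5.3333

Step 2 — sample covariance S[i,j] = (1/(n-1)) · Σ_k (x_{k,i} - mean_i) · (x_{k,j} - mean_j), with n-1 = 5.
  S[A,A] = ((-3)·(-3) + (4)·(4) + (2)·(2) + (-3)·(-3) + (0)·(0) + (0)·(0)) / 5 = 38/5 = 7.6
  S[A,B] = ((-3)·(-3.3333) + (4)·(-0.3333) + (2)·(3.6667) + (-3)·(0.6667) + (0)·(-3.3333) + (0)·(2.6667)) / 5 = 14/5 = 2.8
  S[A,C] = ((-3)·(0.6667) + (4)·(-1.3333) + (2)·(2.6667) + (-3)·(-3.3333) + (0)·(2.6667) + (0)·(-1.3333)) / 5 = 8/5 = 1.6
  S[B,B] = ((-3.3333)·(-3.3333) + (-0.3333)·(-0.3333) + (3.6667)·(3.6667) + (0.6667)·(0.6667) + (-3.3333)·(-3.3333) + (2.6667)·(2.6667)) / 5 = 43.3333/5 = 8.6667
  S[B,C] = ((-3.3333)·(0.6667) + (-0.3333)·(-1.3333) + (3.6667)·(2.6667) + (0.6667)·(-3.3333) + (-3.3333)·(2.6667) + (2.6667)·(-1.3333)) / 5 = -6.6667/5 = -1.3333
  S[C,C] = ((0.6667)·(0.6667) + (-1.3333)·(-1.3333) + (2.6667)·(2.6667) + (-3.3333)·(-3.3333) + (2.6667)·(2.6667) + (-1.3333)·(-1.3333)) / 5 = 29.3333/5 = 5.8667

S is symmetric (S[j,i] = S[i,j]). Assembling:

S = [[7.6, 2.8, 1.6],
 [2.8, 8.6667, -1.3333],
 [1.6, -1.3333, 5.8667]]


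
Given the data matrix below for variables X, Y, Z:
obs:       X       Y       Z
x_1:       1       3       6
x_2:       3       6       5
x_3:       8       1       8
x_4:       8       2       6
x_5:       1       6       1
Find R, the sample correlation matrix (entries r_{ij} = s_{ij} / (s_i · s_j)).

Step 1 — column means:
  mean(X) = (1 + 3 + 8 + 8 + 1) / 5 = 21/5 = 4.2
  mean(Y) = (3 + 6 + 1 + 2 + 6) / 5 = 18/5 = 3.6
  mean(Z) = (6 + 5 + 8 + 6 + 1) / 5 = 26/5 = 5.2

Step 2 — sample variances and covariances s[i,j] = (1/(n-1)) · Σ_k (x_{k,i} - mean_i) · (x_{k,j} - mean_j), with n-1 = 4:
  s[X,X] = ((-3.2)·(-3.2) + (-1.2)·(-1.2) + (3.8)·(3.8) + (3.8)·(3.8) + (-3.2)·(-3.2)) / 4 = 50.8/4 = 12.7
  s[X,Y] = ((-3.2)·(-0.6) + (-1.2)·(2.4) + (3.8)·(-2.6) + (3.8)·(-1.6) + (-3.2)·(2.4)) / 4 = -24.6/4 = -6.15
  s[X,Z] = ((-3.2)·(0.8) + (-1.2)·(-0.2) + (3.8)·(2.8) + (3.8)·(0.8) + (-3.2)·(-4.2)) / 4 = 24.8/4 = 6.2
  s[Y,Y] = ((-0.6)·(-0.6) + (2.4)·(2.4) + (-2.6)·(-2.6) + (-1.6)·(-1.6) + (2.4)·(2.4)) / 4 = 21.2/4 = 5.3
  s[Y,Z] = ((-0.6)·(0.8) + (2.4)·(-0.2) + (-2.6)·(2.8) + (-1.6)·(0.8) + (2.4)·(-4.2)) / 4 = -19.6/4 = -4.9
  s[Z,Z] = ((0.8)·(0.8) + (-0.2)·(-0.2) + (2.8)·(2.8) + (0.8)·(0.8) + (-4.2)·(-4.2)) / 4 = 26.8/4 = 6.7
  Sample standard deviations s_i = √(s[i,i]):
  s(X) = √(12.7) = 3.5637
  s(Y) = √(5.3) = 2.3022
  s(Z) = √(6.7) = 2.5884

Step 3 — r_{ij} = s_{ij} / (s_i · s_j):
  r[X,X] = 1 (diagonal).
  r[X,Y] = -6.15 / (3.5637 · 2.3022) = -6.15 / 8.2043 = -0.7496
  r[X,Z] = 6.2 / (3.5637 · 2.5884) = 6.2 / 9.2244 = 0.6721
  r[Y,Y] = 1 (diagonal).
  r[Y,Z] = -4.9 / (2.3022 · 2.5884) = -4.9 / 5.959 = -0.8223
  r[Z,Z] = 1 (diagonal).

R is symmetric with unit diagonal. Assembling:

R = [[1, -0.7496, 0.6721],
 [-0.7496, 1, -0.8223],
 [0.6721, -0.8223, 1]]


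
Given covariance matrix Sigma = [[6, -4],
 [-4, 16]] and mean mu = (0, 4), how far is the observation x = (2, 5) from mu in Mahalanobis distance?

Step 1 — centre the observation: (x - mu) = (2, 1).

Step 2 — invert Sigma. det(Sigma) = 6·16 - (-4)² = 80.
  Sigma^{-1} = (1/det) · [[d, -b], [-b, a]] = [[0.2, 0.05],
 [0.05, 0.075]].

Step 3 — form the quadratic (x - mu)^T · Sigma^{-1} · (x - mu):
  Sigma^{-1} · (x - mu) = (0.45, 0.175).
  (x - mu)^T · [Sigma^{-1} · (x - mu)] = (2)·(0.45) + (1)·(0.175) = 1.075.

Step 4 — take square root: d = √(1.075) ≈ 1.0368.

d(x, mu) = √(1.075) ≈ 1.0368


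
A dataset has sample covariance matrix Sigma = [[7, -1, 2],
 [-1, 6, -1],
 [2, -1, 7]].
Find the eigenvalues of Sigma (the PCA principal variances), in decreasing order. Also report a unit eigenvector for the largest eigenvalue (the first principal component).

Step 1 — characteristic polynomial p(λ) = det(λI - Sigma) = λ³ - tr·λ² + c_1·λ - det, where tr = trace, c_1 = sum of the principal 2×2 minors, det = det(Sigma):
  tr = 7 + 6 + 7 = 20,
  c_1 = (7·6 - (-1)²) + (7·7 - (2)²) + (6·7 - (-1)²) = 41 + 45 + 41 = 127,
  det = 7·(6·7 - (-1)²) - (-1)·((-1)·7 - (-1)·(2)) + (2)·((-1)·(-1) - 6·(2)) = 7·(41) - (-1)·(-5) + (2)·(-11) = 260.
  So p(λ) = λ³ - 20λ² + 127λ - 260.
Step 2 — look for an integer root (rational root theorem: any rational root is an integer divisor of 260). Testing λ = 5:
  p(5) = 125 - 500 + 635 - 260 = 0  ✓
  Dividing out (λ - 5): p(λ) = (λ - 5)(λ² - 15λ + 52).
Step 3 — remaining eigenvalues from the quadratic λ² - 15λ + 52 = 0:
  Δ = 15² - 4·52 = 225 - 208 = 17,  λ = (15 ± √17)/2 = (15 ± 4.1231)/2 ≈ 9.5616 or 5.4384.
  Sorted: λ_1 = 9.5616,  λ_2 = 5.4384,  λ_3 = 5  (check: sum = 20 = tr ✓).

Step 4 — unit eigenvector for λ_1 ≈ 9.5616: v spans the null space of (Sigma - λ_1 I), whose rows are
  r_1 = (-2.5616, -1, 2),  r_2 = (-1, -3.5616, -1),  r_3 = (2, -1, -2.5616).
  v is orthogonal to every row, so take v ∝ r_1 × r_2 = ((-1)·(-1) - (2)·(-3.5616), (2)·(-1) - (-2.5616)·(-1), (-2.5616)·(-3.5616) - (-1)·(-1)) ≈ (8.1231, -4.5616, 8.1231).
  Let u = (8.1231, -4.5616, 8.1231).
  ||u|| = √((8.1231)² + (-4.5616)² + (8.1231)²) = √(152.7775) ≈ 12.3603,  v_1 = u/||u|| ≈ (0.6572, -0.369, 0.6572) (||v_1|| = 1).

λ_1 = 9.5616,  λ_2 = 5.4384,  λ_3 = 5;  v_1 ≈ (0.6572, -0.369, 0.6572)


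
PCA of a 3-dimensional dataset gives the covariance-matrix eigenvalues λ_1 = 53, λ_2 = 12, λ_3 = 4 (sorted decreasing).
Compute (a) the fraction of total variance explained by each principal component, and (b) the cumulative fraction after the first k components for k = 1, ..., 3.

Step 1 — total variance = trace(Sigma) = Σ λ_i = 53 + 12 + 4 = 69.

Step 2 — fraction explained by component i = λ_i / Σ λ:
  PC1: 53/69 = 0.7681
  PC2: 12/69 = 0.1739
  PC3: 4/69 = 0.058

Step 3 — cumulative fraction after k components = (λ_1 + ... + λ_k) / Σ λ:
  k = 1: 53/69 = 0.7681
  k = 2: (53 + 12)/69 = 65/69 = 0.942
  k = 3: (53 + 12 + 4)/69 = 69/69 = 1

Summary (fraction, with percent):

explained: PC1 0.7681 (76.81%), PC2 0.1739 (17.39%), PC3 0.058 (5.8%);  cumulative: 0.7681, 0.942, 1


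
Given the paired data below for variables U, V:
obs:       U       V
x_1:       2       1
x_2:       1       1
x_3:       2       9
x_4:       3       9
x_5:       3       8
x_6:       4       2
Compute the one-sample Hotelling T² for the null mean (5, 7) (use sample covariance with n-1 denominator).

Step 1 — sample mean vector:
  mean(U) = (2 + 1 + 2 + 3 + 3 + 4) / 6 = 15/6 = 2.5
  mean(V) = (1 + 1 + 9 + 9 + 8 + 2) / 6 = 30/6 = 5
  x̄ = (2.5, 5),  deviation x̄ - mu_0 = (2.5, 5) - (5, 7) = (-2.5, -2).

Step 2 — sample covariance matrix, S[i,j] = (1/(n-1)) · Σ_k (x_{k,i} - mean_i) · (x_{k,j} - mean_j), divisor n-1 = 5:
  S[U,U] = ((-0.5)·(-0.5) + (-1.5)·(-1.5) + (-0.5)·(-0.5) + (0.5)·(0.5) + (0.5)·(0.5) + (1.5)·(1.5)) / 5 = 5.5/5 = 1.1
  S[U,V] = ((-0.5)·(-4) + (-1.5)·(-4) + (-0.5)·(4) + (0.5)·(4) + (0.5)·(3) + (1.5)·(-3)) / 5 = 5/5 = 1
  S[V,V] = ((-4)·(-4) + (-4)·(-4) + (4)·(4) + (4)·(4) + (3)·(3) + (-3)·(-3)) / 5 = 82/5 = 16.4
  S = [[1.1, 1],
 [1, 16.4]].

Step 3 — invert S. det(S) = 1.1·16.4 - (1)² = 17.04.
  S^{-1} = (1/det) · [[d, -b], [-b, a]] = [[0.9624, -0.0587],
 [-0.0587, 0.0646]].

Step 4 — quadratic form (x̄ - mu_0)^T · S^{-1} · (x̄ - mu_0):
  S^{-1} · (x̄ - mu_0) = (-2.2887, 0.0176),
  (x̄ - mu_0)^T · [...] = (-2.5)·(-2.2887) + (-2)·(0.0176) = 5.6866.

Step 5 — scale by n: T² = 6 · 5.6866 = 34.1197.

T² ≈ 34.1197


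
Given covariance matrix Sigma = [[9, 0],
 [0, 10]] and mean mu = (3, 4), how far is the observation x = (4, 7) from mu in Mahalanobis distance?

Step 1 — centre the observation: (x - mu) = (1, 3).

Step 2 — invert Sigma. det(Sigma) = 9·10 - (0)² = 90.
  Sigma^{-1} = (1/det) · [[d, -b], [-b, a]] = [[0.1111, 0],
 [0, 0.1]].

Step 3 — form the quadratic (x - mu)^T · Sigma^{-1} · (x - mu):
  Sigma^{-1} · (x - mu) = (0.1111, 0.3).
  (x - mu)^T · [Sigma^{-1} · (x - mu)] = (1)·(0.1111) + (3)·(0.3) = 1.0111.

Step 4 — take square root: d = √(1.0111) ≈ 1.0055.

d(x, mu) = √(1.0111) ≈ 1.0055


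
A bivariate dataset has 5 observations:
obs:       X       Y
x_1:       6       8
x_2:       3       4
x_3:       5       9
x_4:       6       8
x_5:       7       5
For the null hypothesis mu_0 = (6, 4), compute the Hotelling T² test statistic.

Step 1 — sample mean vector:
  mean(X) = (6 + 3 + 5 + 6 + 7) / 5 = 27/5 = 5.4
  mean(Y) = (8 + 4 + 9 + 8 + 5) / 5 = 34/5 = 6.8
  x̄ = (5.4, 6.8),  deviation x̄ - mu_0 = (5.4, 6.8) - (6, 4) = (-0.6, 2.8).

Step 2 — sample covariance matrix, S[i,j] = (1/(n-1)) · Σ_k (x_{k,i} - mean_i) · (x_{k,j} - mean_j), divisor n-1 = 4:
  S[X,X] = ((0.6)·(0.6) + (-2.4)·(-2.4) + (-0.4)·(-0.4) + (0.6)·(0.6) + (1.6)·(1.6)) / 4 = 9.2/4 = 2.3
  S[X,Y] = ((0.6)·(1.2) + (-2.4)·(-2.8) + (-0.4)·(2.2) + (0.6)·(1.2) + (1.6)·(-1.8)) / 4 = 4.4/4 = 1.1
  S[Y,Y] = ((1.2)·(1.2) + (-2.8)·(-2.8) + (2.2)·(2.2) + (1.2)·(1.2) + (-1.8)·(-1.8)) / 4 = 18.8/4 = 4.7
  S = [[2.3, 1.1],
 [1.1, 4.7]].

Step 3 — invert S. det(S) = 2.3·4.7 - (1.1)² = 9.6.
  S^{-1} = (1/det) · [[d, -b], [-b, a]] = [[0.4896, -0.1146],
 [-0.1146, 0.2396]].

Step 4 — quadratic form (x̄ - mu_0)^T · S^{-1} · (x̄ - mu_0):
  S^{-1} · (x̄ - mu_0) = (-0.6146, 0.7396),
  (x̄ - mu_0)^T · [...] = (-0.6)·(-0.6146) + (2.8)·(0.7396) = 2.4396.

Step 5 — scale by n: T² = 5 · 2.4396 = 12.1979.

T² ≈ 12.1979


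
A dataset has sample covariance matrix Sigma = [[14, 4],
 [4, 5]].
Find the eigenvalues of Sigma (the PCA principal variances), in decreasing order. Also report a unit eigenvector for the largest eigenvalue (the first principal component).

Step 1 — characteristic polynomial of 2×2 Sigma:
  det(Sigma - λI) = λ² - trace · λ + det = 0.
  trace = 14 + 5 = 19, det = 14·5 - (4)² = 54.
Step 2 — discriminant:
  Δ = trace² - 4·det = 361 - 216 = 145.
Step 3 — eigenvalues:
  λ = (trace ± √Δ)/2 = (19 ± 12.0416)/2,
  λ_1 = 15.5208,  λ_2 = 3.4792.

Step 4 — unit eigenvector for λ_1: solve (Sigma - λ_1 I)v = 0. First row:
  (14 - 15.5208)·v_x + (4)·v_y = 0, i.e. (-1.5208)·v_x + (4)·v_y = 0,
  so v ∝ (b, λ_1 - a) = (4, 1.5208) = u.
  ||u|| = √((4)² + (1.5208)²) = √(18.3128) ≈ 4.2793,
  v_1 = u/||u|| ≈ (0.9347, 0.3554) (||v_1|| = 1).

λ_1 = 15.5208,  λ_2 = 3.4792;  v_1 ≈ (0.9347, 0.3554)


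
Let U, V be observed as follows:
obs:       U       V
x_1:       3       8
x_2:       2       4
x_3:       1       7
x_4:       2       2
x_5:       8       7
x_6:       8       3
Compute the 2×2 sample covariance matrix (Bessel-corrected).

Step 1 — column means:
  mean(U) = (3 + 2 + 1 + 2 + 8 + 8) / 6 = 24/6 = 4
  mean(V) = (8 + 4 + 7 + 2 + 7 + 3) / 6 = 31/6 = 5.1667

Step 2 — sample covariance S[i,j] = (1/(n-1)) · Σ_k (x_{k,i} - mean_i) · (x_{k,j} - mean_j), with n-1 = 5.
  S[U,U] = ((-1)·(-1) + (-2)·(-2) + (-3)·(-3) + (-2)·(-2) + (4)·(4) + (4)·(4)) / 5 = 50/5 = 10
  S[U,V] = ((-1)·(2.8333) + (-2)·(-1.1667) + (-3)·(1.8333) + (-2)·(-3.1667) + (4)·(1.8333) + (4)·(-2.1667)) / 5 = -1/5 = -0.2
  S[V,V] = ((2.8333)·(2.8333) + (-1.1667)·(-1.1667) + (1.8333)·(1.8333) + (-3.1667)·(-3.1667) + (1.8333)·(1.8333) + (-2.1667)·(-2.1667)) / 5 = 30.8333/5 = 6.1667

S is symmetric (S[j,i] = S[i,j]). Assembling:

S = [[10, -0.2],
 [-0.2, 6.1667]]


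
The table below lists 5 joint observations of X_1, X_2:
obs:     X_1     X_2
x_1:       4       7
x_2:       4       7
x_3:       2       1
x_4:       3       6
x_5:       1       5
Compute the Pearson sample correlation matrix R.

Step 1 — column means:
  mean(X_1) = (4 + 4 + 2 + 3 + 1) / 5 = 14/5 = 2.8
  mean(X_2) = (7 + 7 + 1 + 6 + 5) / 5 = 26/5 = 5.2

Step 2 — sample variances and covariances s[i,j] = (1/(n-1)) · Σ_k (x_{k,i} - mean_i) · (x_{k,j} - mean_j), with n-1 = 4:
  s[X_1,X_1] = ((1.2)·(1.2) + (1.2)·(1.2) + (-0.8)·(-0.8) + (0.2)·(0.2) + (-1.8)·(-1.8)) / 4 = 6.8/4 = 1.7
  s[X_1,X_2] = ((1.2)·(1.8) + (1.2)·(1.8) + (-0.8)·(-4.2) + (0.2)·(0.8) + (-1.8)·(-0.2)) / 4 = 8.2/4 = 2.05
  s[X_2,X_2] = ((1.8)·(1.8) + (1.8)·(1.8) + (-4.2)·(-4.2) + (0.8)·(0.8) + (-0.2)·(-0.2)) / 4 = 24.8/4 = 6.2
  Sample standard deviations s_i = √(s[i,i]):
  s(X_1) = √(1.7) = 1.3038
  s(X_2) = √(6.2) = 2.49

Step 3 — r_{ij} = s_{ij} / (s_i · s_j):
  r[X_1,X_1] = 1 (diagonal).
  r[X_1,X_2] = 2.05 / (1.3038 · 2.49) = 2.05 / 3.2465 = 0.6314
  r[X_2,X_2] = 1 (diagonal).

R is symmetric with unit diagonal. Assembling:

R = [[1, 0.6314],
 [0.6314, 1]]


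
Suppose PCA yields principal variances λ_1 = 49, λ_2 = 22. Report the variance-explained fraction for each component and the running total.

Step 1 — total variance = trace(Sigma) = Σ λ_i = 49 + 22 = 71.

Step 2 — fraction explained by component i = λ_i / Σ λ:
  PC1: 49/71 = 0.6901
  PC2: 22/71 = 0.3099

Step 3 — cumulative fraction after k components = (λ_1 + ... + λ_k) / Σ λ:
  k = 1: 49/71 = 0.6901
  k = 2: (49 + 22)/71 = 71/71 = 1

Summary (fraction, with percent):

explained: PC1 0.6901 (69.01%), PC2 0.3099 (30.99%);  cumulative: 0.6901, 1


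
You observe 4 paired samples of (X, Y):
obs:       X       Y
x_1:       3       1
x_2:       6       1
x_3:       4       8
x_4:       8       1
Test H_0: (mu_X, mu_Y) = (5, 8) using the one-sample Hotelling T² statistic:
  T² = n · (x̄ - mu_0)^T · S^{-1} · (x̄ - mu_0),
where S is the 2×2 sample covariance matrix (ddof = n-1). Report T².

Step 1 — sample mean vector:
  mean(X) = (3 + 6 + 4 + 8) / 4 = 21/4 = 5.25
  mean(Y) = (1 + 1 + 8 + 1) / 4 = 11/4 = 2.75
  x̄ = (5.25, 2.75),  deviation x̄ - mu_0 = (5.25, 2.75) - (5, 8) = (0.25, -5.25).

Step 2 — sample covariance matrix, S[i,j] = (1/(n-1)) · Σ_k (x_{k,i} - mean_i) · (x_{k,j} - mean_j), divisor n-1 = 3:
  S[X,X] = ((-2.25)·(-2.25) + (0.75)·(0.75) + (-1.25)·(-1.25) + (2.75)·(2.75)) / 3 = 14.75/3 = 4.9167
  S[X,Y] = ((-2.25)·(-1.75) + (0.75)·(-1.75) + (-1.25)·(5.25) + (2.75)·(-1.75)) / 3 = -8.75/3 = -2.9167
  S[Y,Y] = ((-1.75)·(-1.75) + (-1.75)·(-1.75) + (5.25)·(5.25) + (-1.75)·(-1.75)) / 3 = 36.75/3 = 12.25
  S = [[4.9167, -2.9167],
 [-2.9167, 12.25]].

Step 3 — invert S. det(S) = 4.9167·12.25 - (-2.9167)² = 51.7222.
  S^{-1} = (1/det) · [[d, -b], [-b, a]] = [[0.2368, 0.0564],
 [0.0564, 0.0951]].

Step 4 — quadratic form (x̄ - mu_0)^T · S^{-1} · (x̄ - mu_0):
  S^{-1} · (x̄ - mu_0) = (-0.2368, -0.485),
  (x̄ - mu_0)^T · [...] = (0.25)·(-0.2368) + (-5.25)·(-0.485) = 2.4868.

Step 5 — scale by n: T² = 4 · 2.4868 = 9.9474.

T² ≈ 9.9474


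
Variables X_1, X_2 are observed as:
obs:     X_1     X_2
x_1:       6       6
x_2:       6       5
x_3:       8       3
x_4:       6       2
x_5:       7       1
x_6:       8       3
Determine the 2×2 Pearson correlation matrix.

Step 1 — column means:
  mean(X_1) = (6 + 6 + 8 + 6 + 7 + 8) / 6 = 41/6 = 6.8333
  mean(X_2) = (6 + 5 + 3 + 2 + 1 + 3) / 6 = 20/6 = 3.3333

Step 2 — sample variances and covariances s[i,j] = (1/(n-1)) · Σ_k (x_{k,i} - mean_i) · (x_{k,j} - mean_j), with n-1 = 5:
  s[X_1,X_1] = ((-0.8333)·(-0.8333) + (-0.8333)·(-0.8333) + (1.1667)·(1.1667) + (-0.8333)·(-0.8333) + (0.1667)·(0.1667) + (1.1667)·(1.1667)) / 5 = 4.8333/5 = 0.9667
  s[X_1,X_2] = ((-0.8333)·(2.6667) + (-0.8333)·(1.6667) + (1.1667)·(-0.3333) + (-0.8333)·(-1.3333) + (0.1667)·(-2.3333) + (1.1667)·(-0.3333)) / 5 = -3.6667/5 = -0.7333
  s[X_2,X_2] = ((2.6667)·(2.6667) + (1.6667)·(1.6667) + (-0.3333)·(-0.3333) + (-1.3333)·(-1.3333) + (-2.3333)·(-2.3333) + (-0.3333)·(-0.3333)) / 5 = 17.3333/5 = 3.4667
  Sample standard deviations s_i = √(s[i,i]):
  s(X_1) = √(0.9667) = 0.9832
  s(X_2) = √(3.4667) = 1.8619

Step 3 — r_{ij} = s_{ij} / (s_i · s_j):
  r[X_1,X_1] = 1 (diagonal).
  r[X_1,X_2] = -0.7333 / (0.9832 · 1.8619) = -0.7333 / 1.8306 = -0.4006
  r[X_2,X_2] = 1 (diagonal).

R is symmetric with unit diagonal. Assembling:

R = [[1, -0.4006],
 [-0.4006, 1]]


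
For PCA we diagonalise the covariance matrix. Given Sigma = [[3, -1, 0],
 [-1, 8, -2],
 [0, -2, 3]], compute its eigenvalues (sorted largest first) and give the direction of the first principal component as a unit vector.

Step 1 — characteristic polynomial p(λ) = det(λI - Sigma) = λ³ - tr·λ² + c_1·λ - det, where tr = trace, c_1 = sum of the principal 2×2 minors, det = det(Sigma):
  tr = 3 + 8 + 3 = 14,
  c_1 = (3·8 - (-1)²) + (3·3 - (0)²) + (8·3 - (-2)²) = 23 + 9 + 20 = 52,
  det = 3·(8·3 - (-2)²) - (-1)·((-1)·3 - (-2)·(0)) + (0)·((-1)·(-2) - 8·(0)) = 3·(20) - (-1)·(-3) + (0)·(2) = 57.
  So p(λ) = λ³ - 14λ² + 52λ - 57.
Step 2 — look for an integer root (rational root theorem: any rational root is an integer divisor of 57). Testing λ = 3:
  p(3) = 27 - 126 + 156 - 57 = 0  ✓
  Dividing out (λ - 3): p(λ) = (λ - 3)(λ² - 11λ + 19).
Step 3 — remaining eigenvalues from the quadratic λ² - 11λ + 19 = 0:
  Δ = 11² - 4·19 = 121 - 76 = 45,  λ = (11 ± √45)/2 = (11 ± 6.7082)/2 ≈ 8.8541 or 2.1459.
  Sorted: λ_1 = 8.8541,  λ_2 = 3,  λ_3 = 2.1459  (check: sum = 14 = tr ✓).

Step 4 — unit eigenvector for λ_1 ≈ 8.8541: v spans the null space of (Sigma - λ_1 I), whose rows are
  r_1 = (-5.8541, -1, 0),  r_2 = (-1, -0.8541, -2),  r_3 = (0, -2, -5.8541).
  v is orthogonal to every row, so take v ∝ r_1 × r_2 = ((-1)·(-2) - (0)·(-0.8541), (0)·(-1) - (-5.8541)·(-2), (-5.8541)·(-0.8541) - (-1)·(-1)) ≈ (2, -11.7082, 4).
  Let u = (2, -11.7082, 4).
  ||u|| = √((2)² + (-11.7082)² + (4)²) = √(157.082) ≈ 12.5332,  v_1 = u/||u|| ≈ (0.1596, -0.9342, 0.3192) (||v_1|| = 1).

λ_1 = 8.8541,  λ_2 = 3,  λ_3 = 2.1459;  v_1 ≈ (0.1596, -0.9342, 0.3192)


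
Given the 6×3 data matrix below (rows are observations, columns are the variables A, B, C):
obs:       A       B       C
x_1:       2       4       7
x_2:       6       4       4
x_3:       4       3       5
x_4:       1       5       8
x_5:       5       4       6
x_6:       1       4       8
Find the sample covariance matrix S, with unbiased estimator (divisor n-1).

Step 1 — column means:
  mean(A) = (2 + 6 + 4 + 1 + 5 + 1) / 6 = 19/6 = 3.1667
  mean(B) = (4 + 4 + 3 + 5 + 4 + 4) / 6 = 24/6 = 4
  mean(C) = (7 + 4 + 5 + 8 + 6 + 8) / 6 = 38/6 = 6.3333

Step 2 — sample covariance S[i,j] = (1/(n-1)) · Σ_k (x_{k,i} - mean_i) · (x_{k,j} - mean_j), with n-1 = 5.
  S[A,A] = ((-1.1667)·(-1.1667) + (2.8333)·(2.8333) + (0.8333)·(0.8333) + (-2.1667)·(-2.1667) + (1.8333)·(1.8333) + (-2.1667)·(-2.1667)) / 5 = 22.8333/5 = 4.5667
  S[A,B] = ((-1.1667)·(0) + (2.8333)·(0) + (0.8333)·(-1) + (-2.1667)·(1) + (1.8333)·(0) + (-2.1667)·(0)) / 5 = -3/5 = -0.6
  S[A,C] = ((-1.1667)·(0.6667) + (2.8333)·(-2.3333) + (0.8333)·(-1.3333) + (-2.1667)·(1.6667) + (1.8333)·(-0.3333) + (-2.1667)·(1.6667)) / 5 = -16.3333/5 = -3.2667
  S[B,B] = ((0)·(0) + (0)·(0) + (-1)·(-1) + (1)·(1) + (0)·(0) + (0)·(0)) / 5 = 2/5 = 0.4
  S[B,C] = ((0)·(0.6667) + (0)·(-2.3333) + (-1)·(-1.3333) + (1)·(1.6667) + (0)·(-0.3333) + (0)·(1.6667)) / 5 = 3/5 = 0.6
  S[C,C] = ((0.6667)·(0.6667) + (-2.3333)·(-2.3333) + (-1.3333)·(-1.3333) + (1.6667)·(1.6667) + (-0.3333)·(-0.3333) + (1.6667)·(1.6667)) / 5 = 13.3333/5 = 2.6667

S is symmetric (S[j,i] = S[i,j]). Assembling:

S = [[4.5667, -0.6, -3.2667],
 [-0.6, 0.4, 0.6],
 [-3.2667, 0.6, 2.6667]]


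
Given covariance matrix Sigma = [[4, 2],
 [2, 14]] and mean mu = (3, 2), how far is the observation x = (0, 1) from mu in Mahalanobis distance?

Step 1 — centre the observation: (x - mu) = (-3, -1).

Step 2 — invert Sigma. det(Sigma) = 4·14 - (2)² = 52.
  Sigma^{-1} = (1/det) · [[d, -b], [-b, a]] = [[0.2692, -0.0385],
 [-0.0385, 0.0769]].

Step 3 — form the quadratic (x - mu)^T · Sigma^{-1} · (x - mu):
  Sigma^{-1} · (x - mu) = (-0.7692, 0.0385).
  (x - mu)^T · [Sigma^{-1} · (x - mu)] = (-3)·(-0.7692) + (-1)·(0.0385) = 2.2692.

Step 4 — take square root: d = √(2.2692) ≈ 1.5064.

d(x, mu) = √(2.2692) ≈ 1.5064


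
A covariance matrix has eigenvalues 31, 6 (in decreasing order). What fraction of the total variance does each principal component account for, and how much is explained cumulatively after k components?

Step 1 — total variance = trace(Sigma) = Σ λ_i = 31 + 6 = 37.

Step 2 — fraction explained by component i = λ_i / Σ λ:
  PC1: 31/37 = 0.8378
  PC2: 6/37 = 0.1622

Step 3 — cumulative fraction after k components = (λ_1 + ... + λ_k) / Σ λ:
  k = 1: 31/37 = 0.8378
  k = 2: (31 + 6)/37 = 37/37 = 1

Summary (fraction, with percent):

explained: PC1 0.8378 (83.78%), PC2 0.1622 (16.22%);  cumulative: 0.8378, 1


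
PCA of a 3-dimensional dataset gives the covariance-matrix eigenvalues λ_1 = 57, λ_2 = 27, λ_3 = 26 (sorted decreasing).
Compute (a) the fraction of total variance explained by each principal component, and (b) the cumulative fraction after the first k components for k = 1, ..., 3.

Step 1 — total variance = trace(Sigma) = Σ λ_i = 57 + 27 + 26 = 110.

Step 2 — fraction explained by component i = λ_i / Σ λ:
  PC1: 57/110 = 0.5182
  PC2: 27/110 = 0.2455
  PC3: 26/110 = 0.2364

Step 3 — cumulative fraction after k components = (λ_1 + ... + λ_k) / Σ λ:
  k = 1: 57/110 = 0.5182
  k = 2: (57 + 27)/110 = 84/110 = 0.7636
  k = 3: (57 + 27 + 26)/110 = 110/110 = 1

Summary (fraction, with percent):

explained: PC1 0.5182 (51.82%), PC2 0.2455 (24.55%), PC3 0.2364 (23.64%);  cumulative: 0.5182, 0.7636, 1


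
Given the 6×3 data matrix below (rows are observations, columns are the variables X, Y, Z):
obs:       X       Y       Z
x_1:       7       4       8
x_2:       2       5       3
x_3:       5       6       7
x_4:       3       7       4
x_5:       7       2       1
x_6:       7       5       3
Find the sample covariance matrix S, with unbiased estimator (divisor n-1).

Step 1 — column means:
  mean(X) = (7 + 2 + 5 + 3 + 7 + 7) / 6 = 31/6 = 5.1667
  mean(Y) = (4 + 5 + 6 + 7 + 2 + 5) / 6 = 29/6 = 4.8333
  mean(Z) = (8 + 3 + 7 + 4 + 1 + 3) / 6 = 26/6 = 4.3333

Step 2 — sample covariance S[i,j] = (1/(n-1)) · Σ_k (x_{k,i} - mean_i) · (x_{k,j} - mean_j), with n-1 = 5.
  S[X,X] = ((1.8333)·(1.8333) + (-3.1667)·(-3.1667) + (-0.1667)·(-0.1667) + (-2.1667)·(-2.1667) + (1.8333)·(1.8333) + (1.8333)·(1.8333)) / 5 = 24.8333/5 = 4.9667
  S[X,Y] = ((1.8333)·(-0.8333) + (-3.1667)·(0.1667) + (-0.1667)·(1.1667) + (-2.1667)·(2.1667) + (1.8333)·(-2.8333) + (1.8333)·(0.1667)) / 5 = -11.8333/5 = -2.3667
  S[X,Z] = ((1.8333)·(3.6667) + (-3.1667)·(-1.3333) + (-0.1667)·(2.6667) + (-2.1667)·(-0.3333) + (1.8333)·(-3.3333) + (1.8333)·(-1.3333)) / 5 = 2.6667/5 = 0.5333
  S[Y,Y] = ((-0.8333)·(-0.8333) + (0.1667)·(0.1667) + (1.1667)·(1.1667) + (2.1667)·(2.1667) + (-2.8333)·(-2.8333) + (0.1667)·(0.1667)) / 5 = 14.8333/5 = 2.9667
  S[Y,Z] = ((-0.8333)·(3.6667) + (0.1667)·(-1.3333) + (1.1667)·(2.6667) + (2.1667)·(-0.3333) + (-2.8333)·(-3.3333) + (0.1667)·(-1.3333)) / 5 = 8.3333/5 = 1.6667
  S[Z,Z] = ((3.6667)·(3.6667) + (-1.3333)·(-1.3333) + (2.6667)·(2.6667) + (-0.3333)·(-0.3333) + (-3.3333)·(-3.3333) + (-1.3333)·(-1.3333)) / 5 = 35.3333/5 = 7.0667

S is symmetric (S[j,i] = S[i,j]). Assembling:

S = [[4.9667, -2.3667, 0.5333],
 [-2.3667, 2.9667, 1.6667],
 [0.5333, 1.6667, 7.0667]]


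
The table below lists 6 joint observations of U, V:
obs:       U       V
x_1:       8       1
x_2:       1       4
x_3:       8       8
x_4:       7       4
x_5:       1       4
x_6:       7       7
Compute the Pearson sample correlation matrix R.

Step 1 — column means:
  mean(U) = (8 + 1 + 8 + 7 + 1 + 7) / 6 = 32/6 = 5.3333
  mean(V) = (1 + 4 + 8 + 4 + 4 + 7) / 6 = 28/6 = 4.6667

Step 2 — sample variances and covariances s[i,j] = (1/(n-1)) · Σ_k (x_{k,i} - mean_i) · (x_{k,j} - mean_j), with n-1 = 5:
  s[U,U] = ((2.6667)·(2.6667) + (-4.3333)·(-4.3333) + (2.6667)·(2.6667) + (1.6667)·(1.6667) + (-4.3333)·(-4.3333) + (1.6667)·(1.6667)) / 5 = 57.3333/5 = 11.4667
  s[U,V] = ((2.6667)·(-3.6667) + (-4.3333)·(-0.6667) + (2.6667)·(3.3333) + (1.6667)·(-0.6667) + (-4.3333)·(-0.6667) + (1.6667)·(2.3333)) / 5 = 7.6667/5 = 1.5333
  s[V,V] = ((-3.6667)·(-3.6667) + (-0.6667)·(-0.6667) + (3.3333)·(3.3333) + (-0.6667)·(-0.6667) + (-0.6667)·(-0.6667) + (2.3333)·(2.3333)) / 5 = 31.3333/5 = 6.2667
  Sample standard deviations s_i = √(s[i,i]):
  s(U) = √(11.4667) = 3.3862
  s(V) = √(6.2667) = 2.5033

Step 3 — r_{ij} = s_{ij} / (s_i · s_j):
  r[U,U] = 1 (diagonal).
  r[U,V] = 1.5333 / (3.3862 · 2.5033) = 1.5333 / 8.4769 = 0.1809
  r[V,V] = 1 (diagonal).

R is symmetric with unit diagonal. Assembling:

R = [[1, 0.1809],
 [0.1809, 1]]


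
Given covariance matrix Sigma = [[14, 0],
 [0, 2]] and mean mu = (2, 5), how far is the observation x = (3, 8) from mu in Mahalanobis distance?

Step 1 — centre the observation: (x - mu) = (1, 3).

Step 2 — invert Sigma. det(Sigma) = 14·2 - (0)² = 28.
  Sigma^{-1} = (1/det) · [[d, -b], [-b, a]] = [[0.0714, 0],
 [0, 0.5]].

Step 3 — form the quadratic (x - mu)^T · Sigma^{-1} · (x - mu):
  Sigma^{-1} · (x - mu) = (0.0714, 1.5).
  (x - mu)^T · [Sigma^{-1} · (x - mu)] = (1)·(0.0714) + (3)·(1.5) = 4.5714.

Step 4 — take square root: d = √(4.5714) ≈ 2.1381.

d(x, mu) = √(4.5714) ≈ 2.1381


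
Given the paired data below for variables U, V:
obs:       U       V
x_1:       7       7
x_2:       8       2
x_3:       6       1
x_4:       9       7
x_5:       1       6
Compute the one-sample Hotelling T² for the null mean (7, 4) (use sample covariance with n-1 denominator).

Step 1 — sample mean vector:
  mean(U) = (7 + 8 + 6 + 9 + 1) / 5 = 31/5 = 6.2
  mean(V) = (7 + 2 + 1 + 7 + 6) / 5 = 23/5 = 4.6
  x̄ = (6.2, 4.6),  deviation x̄ - mu_0 = (6.2, 4.6) - (7, 4) = (-0.8, 0.6).

Step 2 — sample covariance matrix, S[i,j] = (1/(n-1)) · Σ_k (x_{k,i} - mean_i) · (x_{k,j} - mean_j), divisor n-1 = 4:
  S[U,U] = ((0.8)·(0.8) + (1.8)·(1.8) + (-0.2)·(-0.2) + (2.8)·(2.8) + (-5.2)·(-5.2)) / 4 = 38.8/4 = 9.7
  S[U,V] = ((0.8)·(2.4) + (1.8)·(-2.6) + (-0.2)·(-3.6) + (2.8)·(2.4) + (-5.2)·(1.4)) / 4 = -2.6/4 = -0.65
  S[V,V] = ((2.4)·(2.4) + (-2.6)·(-2.6) + (-3.6)·(-3.6) + (2.4)·(2.4) + (1.4)·(1.4)) / 4 = 33.2/4 = 8.3
  S = [[9.7, -0.65],
 [-0.65, 8.3]].

Step 3 — invert S. det(S) = 9.7·8.3 - (-0.65)² = 80.0875.
  S^{-1} = (1/det) · [[d, -b], [-b, a]] = [[0.1036, 0.0081],
 [0.0081, 0.1211]].

Step 4 — quadratic form (x̄ - mu_0)^T · S^{-1} · (x̄ - mu_0):
  S^{-1} · (x̄ - mu_0) = (-0.078, 0.0662),
  (x̄ - mu_0)^T · [...] = (-0.8)·(-0.078) + (0.6)·(0.0662) = 0.1021.

Step 5 — scale by n: T² = 5 · 0.1021 = 0.5107.

T² ≈ 0.5107


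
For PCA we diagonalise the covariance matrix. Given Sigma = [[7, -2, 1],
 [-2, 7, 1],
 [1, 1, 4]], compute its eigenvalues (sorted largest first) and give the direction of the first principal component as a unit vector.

Step 1 — characteristic polynomial p(λ) = det(λI - Sigma) = λ³ - tr·λ² + c_1·λ - det, where tr = trace, c_1 = sum of the principal 2×2 minors, det = det(Sigma):
  tr = 7 + 7 + 4 = 18,
  c_1 = (7·7 - (-2)²) + (7·4 - (1)²) + (7·4 - (1)²) = 45 + 27 + 27 = 99,
  det = 7·(7·4 - (1)²) - (-2)·((-2)·4 - (1)·(1)) + (1)·((-2)·(1) - 7·(1)) = 7·(27) - (-2)·(-9) + (1)·(-9) = 162.
  So p(λ) = λ³ - 18λ² + 99λ - 162.
Step 2 — look for an integer root (rational root theorem: any rational root is an integer divisor of 162). Testing λ = 3:
  p(3) = 27 - 162 + 297 - 162 = 0  ✓
  Dividing out (λ - 3): p(λ) = (λ - 3)(λ² - 15λ + 54).
Step 3 — remaining eigenvalues from the quadratic λ² - 15λ + 54 = 0:
  Δ = 15² - 4·54 = 225 - 216 = 9,  λ = (15 ± √9)/2 = (15 ± 3)/2 = 9 or 6.
  Sorted: λ_1 = 9,  λ_2 = 6,  λ_3 = 3  (check: sum = 18 = tr ✓).

Step 4 — unit eigenvector for λ_1 = 9: v spans the null space of (Sigma - λ_1 I), whose rows are
  r_1 = (-2, -2, 1),  r_2 = (-2, -2, 1),  r_3 = (1, 1, -5).
  v is orthogonal to every row, so take v ∝ r_1 × r_3 = ((-2)·(-5) - (1)·(1), (1)·(1) - (-2)·(-5), (-2)·(1) - (-2)·(1)) = (9, -9, 0).
  Rescale (divide by 9): u = (1, -1, 0).
  ||u|| = √((1)² + (-1)² + (0)²) = √(2) ≈ 1.4142,  v_1 = u/||u|| ≈ (0.7071, -0.7071, 0) (||v_1|| = 1).

λ_1 = 9,  λ_2 = 6,  λ_3 = 3;  v_1 ≈ (0.7071, -0.7071, 0)


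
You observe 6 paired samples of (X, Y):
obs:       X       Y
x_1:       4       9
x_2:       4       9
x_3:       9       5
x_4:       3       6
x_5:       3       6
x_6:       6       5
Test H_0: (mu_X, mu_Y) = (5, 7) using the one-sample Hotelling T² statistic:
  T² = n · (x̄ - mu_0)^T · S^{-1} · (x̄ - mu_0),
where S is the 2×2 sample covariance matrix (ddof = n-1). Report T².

Step 1 — sample mean vector:
  mean(X) = (4 + 4 + 9 + 3 + 3 + 6) / 6 = 29/6 = 4.8333
  mean(Y) = (9 + 9 + 5 + 6 + 6 + 5) / 6 = 40/6 = 6.6667
  x̄ = (4.8333, 6.6667),  deviation x̄ - mu_0 = (4.8333, 6.6667) - (5, 7) = (-0.1667, -0.3333).

Step 2 — sample covariance matrix, S[i,j] = (1/(n-1)) · Σ_k (x_{k,i} - mean_i) · (x_{k,j} - mean_j), divisor n-1 = 5:
  S[X,X] = ((-0.8333)·(-0.8333) + (-0.8333)·(-0.8333) + (4.1667)·(4.1667) + (-1.8333)·(-1.8333) + (-1.8333)·(-1.8333) + (1.1667)·(1.1667)) / 5 = 26.8333/5 = 5.3667
  S[X,Y] = ((-0.8333)·(2.3333) + (-0.8333)·(2.3333) + (4.1667)·(-1.6667) + (-1.8333)·(-0.6667) + (-1.8333)·(-0.6667) + (1.1667)·(-1.6667)) / 5 = -10.3333/5 = -2.0667
  S[Y,Y] = ((2.3333)·(2.3333) + (2.3333)·(2.3333) + (-1.6667)·(-1.6667) + (-0.6667)·(-0.6667) + (-0.6667)·(-0.6667) + (-1.6667)·(-1.6667)) / 5 = 17.3333/5 = 3.4667
  S = [[5.3667, -2.0667],
 [-2.0667, 3.4667]].

Step 3 — invert S. det(S) = 5.3667·3.4667 - (-2.0667)² = 14.3333.
  S^{-1} = (1/det) · [[d, -b], [-b, a]] = [[0.2419, 0.1442],
 [0.1442, 0.3744]].

Step 4 — quadratic form (x̄ - mu_0)^T · S^{-1} · (x̄ - mu_0):
  S^{-1} · (x̄ - mu_0) = (-0.0884, -0.1488),
  (x̄ - mu_0)^T · [...] = (-0.1667)·(-0.0884) + (-0.3333)·(-0.1488) = 0.0643.

Step 5 — scale by n: T² = 6 · 0.0643 = 0.386.

T² ≈ 0.386
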